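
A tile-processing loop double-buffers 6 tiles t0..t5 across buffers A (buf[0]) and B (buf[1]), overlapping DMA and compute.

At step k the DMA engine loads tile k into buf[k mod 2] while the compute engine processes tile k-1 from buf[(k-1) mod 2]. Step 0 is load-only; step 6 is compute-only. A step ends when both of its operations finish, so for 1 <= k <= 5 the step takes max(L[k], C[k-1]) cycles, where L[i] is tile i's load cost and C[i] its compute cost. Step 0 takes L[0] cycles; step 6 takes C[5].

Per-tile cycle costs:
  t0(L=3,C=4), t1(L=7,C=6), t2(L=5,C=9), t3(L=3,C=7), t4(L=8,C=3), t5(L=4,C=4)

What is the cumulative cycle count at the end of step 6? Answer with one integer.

k=0 load=t0/3c comp=- wait=3 total=3
k=1 load=t1/7c comp=t0/4c wait=7 total=10
k=2 load=t2/5c comp=t1/6c wait=6 total=16
k=3 load=t3/3c comp=t2/9c wait=9 total=25
k=4 load=t4/8c comp=t3/7c wait=8 total=33
k=5 load=t5/4c comp=t4/3c wait=4 total=37
k=6 load=- comp=t5/4c wait=4 total=41

end_cycle[6] = 41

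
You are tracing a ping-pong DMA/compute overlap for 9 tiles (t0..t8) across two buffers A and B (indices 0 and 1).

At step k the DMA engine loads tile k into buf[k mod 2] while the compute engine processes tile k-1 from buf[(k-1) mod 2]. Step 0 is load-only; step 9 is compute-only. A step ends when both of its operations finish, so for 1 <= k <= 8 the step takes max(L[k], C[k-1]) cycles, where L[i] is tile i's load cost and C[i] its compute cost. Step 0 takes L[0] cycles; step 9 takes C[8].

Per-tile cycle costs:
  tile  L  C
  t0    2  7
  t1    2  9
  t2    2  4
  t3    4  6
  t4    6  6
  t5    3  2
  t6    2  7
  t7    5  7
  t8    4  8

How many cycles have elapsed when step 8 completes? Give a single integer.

step 0: L[0]=2 → dur=2, Σ=2 | A=load:t0 B=idle [load-only]
step 1: L[1]=2 C[0]=7 → dur=7, Σ=9 | A=compute:t0 B=load:t1 [compute-bound]
step 2: L[2]=2 C[1]=9 → dur=9, Σ=18 | A=load:t2 B=compute:t1 [compute-bound]
step 3: L[3]=4 C[2]=4 → dur=4, Σ=22 | A=compute:t2 B=load:t3 [tied]
step 4: L[4]=6 C[3]=6 → dur=6, Σ=28 | A=load:t4 B=compute:t3 [tied]
step 5: L[5]=3 C[4]=6 → dur=6, Σ=34 | A=compute:t4 B=load:t5 [compute-bound]
step 6: L[6]=2 C[5]=2 → dur=2, Σ=36 | A=load:t6 B=compute:t5 [tied]
step 7: L[7]=5 C[6]=7 → dur=7, Σ=43 | A=compute:t6 B=load:t7 [compute-bound]
step 8: L[8]=4 C[7]=7 → dur=7, Σ=50 | A=load:t8 B=compute:t7 [compute-bound]
step 9: C[8]=8 → dur=8, Σ=58 | A=compute:t8 B=idle [compute-only]

end_cycle[8] = 50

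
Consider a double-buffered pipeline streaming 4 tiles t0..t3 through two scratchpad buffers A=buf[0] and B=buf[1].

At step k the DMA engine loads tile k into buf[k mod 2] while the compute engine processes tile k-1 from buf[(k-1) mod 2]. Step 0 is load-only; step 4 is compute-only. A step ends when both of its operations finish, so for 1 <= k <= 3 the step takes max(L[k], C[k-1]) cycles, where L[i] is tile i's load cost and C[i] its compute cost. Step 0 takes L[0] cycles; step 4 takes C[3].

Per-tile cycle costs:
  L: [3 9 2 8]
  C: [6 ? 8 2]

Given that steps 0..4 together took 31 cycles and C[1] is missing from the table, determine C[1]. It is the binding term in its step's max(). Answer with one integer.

C[1] = 9

step 0 → dur = L[0]=3 = 3
step 1 → dur = max(L[1]=9, C[0]=6) = 9
step 2 → dur = max(L[2]=2, C[1]=?) = C[1]  (unknown; binding)
step 3 → dur = max(L[3]=8, C[2]=8) = 8
step 4 → dur = C[3]=2 = 2
sum of known step durations = 22
dur[2] = total - known = 31 - 22 = 9
C[1] is the binding max in step 2, so C[1] = dur[2] = 9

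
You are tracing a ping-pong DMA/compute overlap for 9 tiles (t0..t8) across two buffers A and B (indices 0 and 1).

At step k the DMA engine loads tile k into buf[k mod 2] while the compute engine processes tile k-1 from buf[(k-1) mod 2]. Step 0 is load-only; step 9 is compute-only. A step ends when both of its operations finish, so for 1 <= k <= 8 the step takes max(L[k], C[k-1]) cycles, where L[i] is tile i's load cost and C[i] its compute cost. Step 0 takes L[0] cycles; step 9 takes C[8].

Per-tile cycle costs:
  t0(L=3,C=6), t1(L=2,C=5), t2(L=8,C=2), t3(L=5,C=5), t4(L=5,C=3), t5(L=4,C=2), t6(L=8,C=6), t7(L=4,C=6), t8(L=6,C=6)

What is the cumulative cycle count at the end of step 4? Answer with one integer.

end_cycle[4] = 27

k=0 load=t0/3c comp=- wait=3 total=3
k=1 load=t1/2c comp=t0/6c wait=6 total=9
k=2 load=t2/8c comp=t1/5c wait=8 total=17
k=3 load=t3/5c comp=t2/2c wait=5 total=22
k=4 load=t4/5c comp=t3/5c wait=5 total=27
k=5 load=t5/4c comp=t4/3c wait=4 total=31
k=6 load=t6/8c comp=t5/2c wait=8 total=39
k=7 load=t7/4c comp=t6/6c wait=6 total=45
k=8 load=t8/6c comp=t7/6c wait=6 total=51
k=9 load=- comp=t8/6c wait=6 total=57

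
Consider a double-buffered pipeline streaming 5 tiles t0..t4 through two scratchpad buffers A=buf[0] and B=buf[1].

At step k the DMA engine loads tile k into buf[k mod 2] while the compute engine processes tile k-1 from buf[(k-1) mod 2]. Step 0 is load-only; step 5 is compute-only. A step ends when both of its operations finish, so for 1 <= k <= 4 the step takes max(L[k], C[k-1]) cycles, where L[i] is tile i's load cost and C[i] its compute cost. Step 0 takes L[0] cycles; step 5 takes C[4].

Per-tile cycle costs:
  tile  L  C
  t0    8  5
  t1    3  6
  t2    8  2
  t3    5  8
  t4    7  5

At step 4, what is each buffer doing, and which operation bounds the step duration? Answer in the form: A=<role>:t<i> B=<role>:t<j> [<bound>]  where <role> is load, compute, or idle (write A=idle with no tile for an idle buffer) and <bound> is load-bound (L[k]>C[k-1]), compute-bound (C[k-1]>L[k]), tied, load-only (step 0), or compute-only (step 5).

step 4: A=load:t4 B=compute:t3 [compute-bound]

k=0 load=t0/8c comp=- wait=8 total=8
k=1 load=t1/3c comp=t0/5c wait=5 total=13
k=2 load=t2/8c comp=t1/6c wait=8 total=21
k=3 load=t3/5c comp=t2/2c wait=5 total=26
k=4 load=t4/7c comp=t3/8c wait=8 total=34
k=5 load=- comp=t4/5c wait=5 total=39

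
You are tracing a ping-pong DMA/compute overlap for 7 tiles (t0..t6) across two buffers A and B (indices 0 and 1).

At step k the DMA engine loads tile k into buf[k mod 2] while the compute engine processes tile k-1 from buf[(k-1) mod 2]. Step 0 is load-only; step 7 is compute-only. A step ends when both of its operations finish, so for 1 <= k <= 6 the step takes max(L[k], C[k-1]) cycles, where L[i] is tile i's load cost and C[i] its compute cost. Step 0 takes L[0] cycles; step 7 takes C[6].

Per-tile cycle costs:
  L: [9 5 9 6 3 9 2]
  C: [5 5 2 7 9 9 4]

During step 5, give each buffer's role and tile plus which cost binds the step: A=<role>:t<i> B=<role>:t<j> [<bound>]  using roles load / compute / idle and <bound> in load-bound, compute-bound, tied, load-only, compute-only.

step 0: L[0]=9 → dur=9, Σ=9 | A=load:t0 B=idle [load-only]
step 1: L[1]=5 C[0]=5 → dur=5, Σ=14 | A=compute:t0 B=load:t1 [tied]
step 2: L[2]=9 C[1]=5 → dur=9, Σ=23 | A=load:t2 B=compute:t1 [load-bound]
step 3: L[3]=6 C[2]=2 → dur=6, Σ=29 | A=compute:t2 B=load:t3 [load-bound]
step 4: L[4]=3 C[3]=7 → dur=7, Σ=36 | A=load:t4 B=compute:t3 [compute-bound]
step 5: L[5]=9 C[4]=9 → dur=9, Σ=45 | A=compute:t4 B=load:t5 [tied]
step 6: L[6]=2 C[5]=9 → dur=9, Σ=54 | A=load:t6 B=compute:t5 [compute-bound]
step 7: C[6]=4 → dur=4, Σ=58 | A=compute:t6 B=idle [compute-only]

step 5: A=compute:t4 B=load:t5 [tied]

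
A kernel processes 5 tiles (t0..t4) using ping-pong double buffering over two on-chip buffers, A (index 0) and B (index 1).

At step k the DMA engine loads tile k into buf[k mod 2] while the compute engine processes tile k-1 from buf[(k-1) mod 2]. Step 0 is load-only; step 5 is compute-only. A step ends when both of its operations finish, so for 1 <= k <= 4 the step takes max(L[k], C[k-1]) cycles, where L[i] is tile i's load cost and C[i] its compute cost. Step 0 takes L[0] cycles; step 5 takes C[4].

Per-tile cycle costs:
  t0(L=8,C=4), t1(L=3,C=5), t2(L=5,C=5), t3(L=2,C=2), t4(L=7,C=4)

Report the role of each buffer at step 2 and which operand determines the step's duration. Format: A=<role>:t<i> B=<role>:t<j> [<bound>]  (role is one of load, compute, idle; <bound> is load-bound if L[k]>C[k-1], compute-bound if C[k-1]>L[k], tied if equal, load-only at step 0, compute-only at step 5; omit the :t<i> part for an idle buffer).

step 0: L[0]=8 → dur=8, Σ=8 | A=load:t0 B=idle [load-only]
step 1: L[1]=3 C[0]=4 → dur=4, Σ=12 | A=compute:t0 B=load:t1 [compute-bound]
step 2: L[2]=5 C[1]=5 → dur=5, Σ=17 | A=load:t2 B=compute:t1 [tied]
step 3: L[3]=2 C[2]=5 → dur=5, Σ=22 | A=compute:t2 B=load:t3 [compute-bound]
step 4: L[4]=7 C[3]=2 → dur=7, Σ=29 | A=load:t4 B=compute:t3 [load-bound]
step 5: C[4]=4 → dur=4, Σ=33 | A=compute:t4 B=idle [compute-only]

step 2: A=load:t2 B=compute:t1 [tied]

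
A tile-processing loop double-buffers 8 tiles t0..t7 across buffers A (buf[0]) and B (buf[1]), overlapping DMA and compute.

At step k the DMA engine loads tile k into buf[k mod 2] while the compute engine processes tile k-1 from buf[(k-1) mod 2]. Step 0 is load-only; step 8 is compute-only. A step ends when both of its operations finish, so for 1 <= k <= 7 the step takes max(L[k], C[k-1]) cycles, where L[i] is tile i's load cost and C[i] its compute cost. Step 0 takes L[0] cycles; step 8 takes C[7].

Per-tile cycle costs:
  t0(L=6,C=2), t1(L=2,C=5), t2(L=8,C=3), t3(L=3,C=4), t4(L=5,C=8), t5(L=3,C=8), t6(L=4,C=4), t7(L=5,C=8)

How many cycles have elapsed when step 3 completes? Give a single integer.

end_cycle[3] = 19

  0. 6=6c; end=6; A:t0 B:-
  1. max(2,2)=2c; end=8; A:t0 B:t1
  2. max(8,5)=8c; end=16; A:t2 B:t1
  3. max(3,3)=3c; end=19; A:t2 B:t3
  4. max(5,4)=5c; end=24; A:t4 B:t3
  5. max(3,8)=8c; end=32; A:t4 B:t5
  6. max(4,8)=8c; end=40; A:t6 B:t5
  7. max(5,4)=5c; end=45; A:t6 B:t7
  8. 8=8c; end=53; A:t6 B:t7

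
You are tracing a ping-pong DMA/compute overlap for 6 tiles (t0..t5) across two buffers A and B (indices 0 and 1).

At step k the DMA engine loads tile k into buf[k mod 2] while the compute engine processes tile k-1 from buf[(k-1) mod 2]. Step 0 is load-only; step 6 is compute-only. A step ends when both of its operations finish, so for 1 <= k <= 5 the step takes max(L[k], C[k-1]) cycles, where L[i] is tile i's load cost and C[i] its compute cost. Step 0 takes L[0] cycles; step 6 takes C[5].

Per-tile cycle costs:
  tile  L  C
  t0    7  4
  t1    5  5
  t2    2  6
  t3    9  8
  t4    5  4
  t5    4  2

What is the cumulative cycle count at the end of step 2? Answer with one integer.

end_cycle[2] = 17

  0. 7=7c; end=7; A:t0 B:-
  1. max(5,4)=5c; end=12; A:t0 B:t1
  2. max(2,5)=5c; end=17; A:t2 B:t1
  3. max(9,6)=9c; end=26; A:t2 B:t3
  4. max(5,8)=8c; end=34; A:t4 B:t3
  5. max(4,4)=4c; end=38; A:t4 B:t5
  6. 2=2c; end=40; A:t4 B:t5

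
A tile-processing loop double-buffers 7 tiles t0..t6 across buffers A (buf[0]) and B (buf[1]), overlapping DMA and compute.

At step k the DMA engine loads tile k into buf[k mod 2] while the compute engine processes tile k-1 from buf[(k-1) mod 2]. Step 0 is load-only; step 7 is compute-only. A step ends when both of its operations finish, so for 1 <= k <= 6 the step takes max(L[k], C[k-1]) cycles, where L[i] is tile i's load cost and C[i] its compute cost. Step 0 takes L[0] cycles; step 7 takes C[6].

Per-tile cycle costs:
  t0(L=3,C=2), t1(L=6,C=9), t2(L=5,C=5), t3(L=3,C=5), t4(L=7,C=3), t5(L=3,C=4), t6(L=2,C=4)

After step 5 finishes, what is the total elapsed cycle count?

end_cycle[5] = 33

step 0: L[0]=3 → dur=3, Σ=3 | A=load:t0 B=idle [load-only]
step 1: L[1]=6 C[0]=2 → dur=6, Σ=9 | A=compute:t0 B=load:t1 [load-bound]
step 2: L[2]=5 C[1]=9 → dur=9, Σ=18 | A=load:t2 B=compute:t1 [compute-bound]
step 3: L[3]=3 C[2]=5 → dur=5, Σ=23 | A=compute:t2 B=load:t3 [compute-bound]
step 4: L[4]=7 C[3]=5 → dur=7, Σ=30 | A=load:t4 B=compute:t3 [load-bound]
step 5: L[5]=3 C[4]=3 → dur=3, Σ=33 | A=compute:t4 B=load:t5 [tied]
step 6: L[6]=2 C[5]=4 → dur=4, Σ=37 | A=load:t6 B=compute:t5 [compute-bound]
step 7: C[6]=4 → dur=4, Σ=41 | A=compute:t6 B=idle [compute-only]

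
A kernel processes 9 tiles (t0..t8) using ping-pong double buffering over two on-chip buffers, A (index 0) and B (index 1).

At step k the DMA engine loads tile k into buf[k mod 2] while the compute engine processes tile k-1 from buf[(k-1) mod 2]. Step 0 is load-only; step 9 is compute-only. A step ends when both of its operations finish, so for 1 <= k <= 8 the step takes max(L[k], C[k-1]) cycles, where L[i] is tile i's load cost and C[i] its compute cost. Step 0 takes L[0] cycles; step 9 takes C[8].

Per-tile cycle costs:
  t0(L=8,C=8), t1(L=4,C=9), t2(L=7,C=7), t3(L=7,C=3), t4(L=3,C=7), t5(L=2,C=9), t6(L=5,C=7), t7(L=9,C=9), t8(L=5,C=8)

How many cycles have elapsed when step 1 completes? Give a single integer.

k=0 load=t0/8c comp=- wait=8 total=8
k=1 load=t1/4c comp=t0/8c wait=8 total=16
k=2 load=t2/7c comp=t1/9c wait=9 total=25
k=3 load=t3/7c comp=t2/7c wait=7 total=32
k=4 load=t4/3c comp=t3/3c wait=3 total=35
k=5 load=t5/2c comp=t4/7c wait=7 total=42
k=6 load=t6/5c comp=t5/9c wait=9 total=51
k=7 load=t7/9c comp=t6/7c wait=9 total=60
k=8 load=t8/5c comp=t7/9c wait=9 total=69
k=9 load=- comp=t8/8c wait=8 total=77

end_cycle[1] = 16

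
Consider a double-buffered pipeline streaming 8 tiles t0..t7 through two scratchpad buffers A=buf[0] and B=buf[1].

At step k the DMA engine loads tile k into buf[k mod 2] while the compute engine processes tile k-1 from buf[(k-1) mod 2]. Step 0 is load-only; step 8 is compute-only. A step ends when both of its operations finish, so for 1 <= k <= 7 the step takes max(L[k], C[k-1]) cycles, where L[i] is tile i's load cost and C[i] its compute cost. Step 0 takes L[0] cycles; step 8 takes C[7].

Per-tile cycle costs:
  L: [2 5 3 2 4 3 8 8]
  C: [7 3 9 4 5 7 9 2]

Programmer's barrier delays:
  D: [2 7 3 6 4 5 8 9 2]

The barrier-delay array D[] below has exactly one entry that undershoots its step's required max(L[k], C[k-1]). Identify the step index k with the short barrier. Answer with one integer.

[0] required=L[0]=2=2 vs D=2 ok
[1] required=max(L[1]=5,C[0]=7)=7 vs D=7 ok
[2] required=max(L[2]=3,C[1]=3)=3 vs D=3 ok
[3] required=max(L[3]=2,C[2]=9)=9 vs D=6 SHORT
[4] required=max(L[4]=4,C[3]=4)=4 vs D=4 ok
[5] required=max(L[5]=3,C[4]=5)=5 vs D=5 ok
[6] required=max(L[6]=8,C[5]=7)=8 vs D=8 ok
[7] required=max(L[7]=8,C[6]=9)=9 vs D=9 ok
[8] required=C[7]=2=2 vs D=2 ok

hazard at step 3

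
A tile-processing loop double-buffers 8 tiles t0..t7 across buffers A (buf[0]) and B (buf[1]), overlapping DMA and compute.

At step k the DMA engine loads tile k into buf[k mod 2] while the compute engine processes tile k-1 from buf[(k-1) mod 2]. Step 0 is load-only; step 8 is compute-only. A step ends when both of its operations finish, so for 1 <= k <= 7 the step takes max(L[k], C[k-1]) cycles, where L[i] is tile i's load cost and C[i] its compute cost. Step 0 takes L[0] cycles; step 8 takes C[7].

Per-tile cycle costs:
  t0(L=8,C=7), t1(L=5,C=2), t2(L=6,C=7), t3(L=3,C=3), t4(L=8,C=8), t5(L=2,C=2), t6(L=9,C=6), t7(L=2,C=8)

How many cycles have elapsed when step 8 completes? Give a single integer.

end_cycle[8] = 67

[0] DMA t0→A (8c) ∥ CU idle ⇒ 8c, clock 8
[1] DMA t1→B (5c) ∥ CU A:t0 (7c) ⇒ 7c, clock 15
[2] DMA t2→A (6c) ∥ CU B:t1 (2c) ⇒ 6c, clock 21
[3] DMA t3→B (3c) ∥ CU A:t2 (7c) ⇒ 7c, clock 28
[4] DMA t4→A (8c) ∥ CU B:t3 (3c) ⇒ 8c, clock 36
[5] DMA t5→B (2c) ∥ CU A:t4 (8c) ⇒ 8c, clock 44
[6] DMA t6→A (9c) ∥ CU B:t5 (2c) ⇒ 9c, clock 53
[7] DMA t7→B (2c) ∥ CU A:t6 (6c) ⇒ 6c, clock 59
[8] DMA idle ∥ CU B:t7 (8c) ⇒ 8c, clock 67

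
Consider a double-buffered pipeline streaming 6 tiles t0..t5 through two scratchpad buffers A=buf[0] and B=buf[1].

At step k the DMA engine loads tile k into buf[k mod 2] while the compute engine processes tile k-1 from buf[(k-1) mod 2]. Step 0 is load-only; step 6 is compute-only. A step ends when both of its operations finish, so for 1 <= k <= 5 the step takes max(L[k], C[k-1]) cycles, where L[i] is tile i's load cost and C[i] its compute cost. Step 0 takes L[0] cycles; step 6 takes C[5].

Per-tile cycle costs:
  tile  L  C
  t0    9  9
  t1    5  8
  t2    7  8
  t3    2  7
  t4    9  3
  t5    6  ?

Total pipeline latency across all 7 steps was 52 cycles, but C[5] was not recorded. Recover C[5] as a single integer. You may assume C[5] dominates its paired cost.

C[5] = 3

step 0 = dur = L[0]=9 = 9
step 1 = dur = max(L[1]=5, C[0]=9) = 9
step 2 = dur = max(L[2]=7, C[1]=8) = 8
step 3 = dur = max(L[3]=2, C[2]=8) = 8
step 4 = dur = max(L[4]=9, C[3]=7) = 9
step 5 = dur = max(L[5]=6, C[4]=3) = 6
step 6 = dur = C[5]=? = C[5]  (unknown; binding)
sum of known step durations = 49
dur[6] = total - known = 52 - 49 = 3
C[5] is the binding max in step 6, so C[5] = dur[6] = 3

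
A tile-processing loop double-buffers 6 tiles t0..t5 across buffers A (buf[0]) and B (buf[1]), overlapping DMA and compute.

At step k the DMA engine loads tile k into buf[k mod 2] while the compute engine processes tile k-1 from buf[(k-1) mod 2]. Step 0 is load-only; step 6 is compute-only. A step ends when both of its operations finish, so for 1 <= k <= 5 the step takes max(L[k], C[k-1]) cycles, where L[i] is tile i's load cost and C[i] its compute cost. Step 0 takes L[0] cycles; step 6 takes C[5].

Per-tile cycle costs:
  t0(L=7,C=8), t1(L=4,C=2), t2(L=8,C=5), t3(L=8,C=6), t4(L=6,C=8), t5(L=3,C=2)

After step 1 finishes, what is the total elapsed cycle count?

end_cycle[1] = 15

k=0 load=t0/7c comp=- wait=7 total=7
k=1 load=t1/4c comp=t0/8c wait=8 total=15
k=2 load=t2/8c comp=t1/2c wait=8 total=23
k=3 load=t3/8c comp=t2/5c wait=8 total=31
k=4 load=t4/6c comp=t3/6c wait=6 total=37
k=5 load=t5/3c comp=t4/8c wait=8 total=45
k=6 load=- comp=t5/2c wait=2 total=47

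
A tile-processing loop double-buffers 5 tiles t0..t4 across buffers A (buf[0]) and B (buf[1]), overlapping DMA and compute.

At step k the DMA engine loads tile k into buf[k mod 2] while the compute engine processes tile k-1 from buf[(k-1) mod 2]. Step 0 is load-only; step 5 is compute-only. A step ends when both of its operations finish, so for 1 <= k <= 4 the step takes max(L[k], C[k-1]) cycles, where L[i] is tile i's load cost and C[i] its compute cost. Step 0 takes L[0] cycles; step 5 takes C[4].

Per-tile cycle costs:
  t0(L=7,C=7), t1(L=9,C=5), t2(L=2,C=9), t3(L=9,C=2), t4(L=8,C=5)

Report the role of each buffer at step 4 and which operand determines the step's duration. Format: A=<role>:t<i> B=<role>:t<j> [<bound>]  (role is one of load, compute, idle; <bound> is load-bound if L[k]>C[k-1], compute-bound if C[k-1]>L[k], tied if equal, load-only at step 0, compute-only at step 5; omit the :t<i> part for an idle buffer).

step 4: A=load:t4 B=compute:t3 [load-bound]

  0. 7=7c; end=7; A:t0 B:-
  1. max(9,7)=9c; end=16; A:t0 B:t1
  2. max(2,5)=5c; end=21; A:t2 B:t1
  3. max(9,9)=9c; end=30; A:t2 B:t3
  4. max(8,2)=8c; end=38; A:t4 B:t3
  5. 5=5c; end=43; A:t4 B:t3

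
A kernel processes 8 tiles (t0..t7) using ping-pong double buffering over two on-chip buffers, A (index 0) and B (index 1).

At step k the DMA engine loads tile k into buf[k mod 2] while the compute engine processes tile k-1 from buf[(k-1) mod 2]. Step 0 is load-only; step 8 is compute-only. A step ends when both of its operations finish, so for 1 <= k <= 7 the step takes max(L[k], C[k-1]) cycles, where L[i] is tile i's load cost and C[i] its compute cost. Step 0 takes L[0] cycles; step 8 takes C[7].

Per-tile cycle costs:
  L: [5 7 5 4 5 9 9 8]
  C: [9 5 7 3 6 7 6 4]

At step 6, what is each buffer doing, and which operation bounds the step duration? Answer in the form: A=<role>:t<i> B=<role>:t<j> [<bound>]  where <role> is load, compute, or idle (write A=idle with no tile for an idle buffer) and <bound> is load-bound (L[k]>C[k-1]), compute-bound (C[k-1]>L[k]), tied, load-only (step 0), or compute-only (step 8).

  0. 5=5c; end=5; A:t0 B:-
  1. max(7,9)=9c; end=14; A:t0 B:t1
  2. max(5,5)=5c; end=19; A:t2 B:t1
  3. max(4,7)=7c; end=26; A:t2 B:t3
  4. max(5,3)=5c; end=31; A:t4 B:t3
  5. max(9,6)=9c; end=40; A:t4 B:t5
  6. max(9,7)=9c; end=49; A:t6 B:t5
  7. max(8,6)=8c; end=57; A:t6 B:t7
  8. 4=4c; end=61; A:t6 B:t7

step 6: A=load:t6 B=compute:t5 [load-bound]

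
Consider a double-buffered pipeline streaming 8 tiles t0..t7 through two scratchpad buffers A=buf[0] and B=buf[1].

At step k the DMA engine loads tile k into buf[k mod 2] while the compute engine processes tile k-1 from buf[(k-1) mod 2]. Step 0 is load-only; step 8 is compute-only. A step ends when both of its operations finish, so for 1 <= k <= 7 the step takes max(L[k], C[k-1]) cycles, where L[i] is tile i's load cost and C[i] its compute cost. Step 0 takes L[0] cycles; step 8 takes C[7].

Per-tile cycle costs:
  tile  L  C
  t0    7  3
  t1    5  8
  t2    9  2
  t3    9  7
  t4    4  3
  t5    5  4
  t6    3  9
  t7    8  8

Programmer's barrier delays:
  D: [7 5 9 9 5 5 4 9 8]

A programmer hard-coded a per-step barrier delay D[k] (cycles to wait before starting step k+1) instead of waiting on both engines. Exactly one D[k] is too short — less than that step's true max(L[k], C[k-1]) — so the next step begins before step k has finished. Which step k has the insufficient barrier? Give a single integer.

k=0 barrier L[0]=7→7c, D[0]=7 ok
k=1 barrier max(L[1]=5,C[0]=3)→5c, D[1]=5 ok
k=2 barrier max(L[2]=9,C[1]=8)→9c, D[2]=9 ok
k=3 barrier max(L[3]=9,C[2]=2)→9c, D[3]=9 ok
k=4 barrier max(L[4]=4,C[3]=7)→7c, D[4]=5 SHORT
k=5 barrier max(L[5]=5,C[4]=3)→5c, D[5]=5 ok
k=6 barrier max(L[6]=3,C[5]=4)→4c, D[6]=4 ok
k=7 barrier max(L[7]=8,C[6]=9)→9c, D[7]=9 ok
k=8 barrier C[7]=8→8c, D[8]=8 ok

hazard at step 4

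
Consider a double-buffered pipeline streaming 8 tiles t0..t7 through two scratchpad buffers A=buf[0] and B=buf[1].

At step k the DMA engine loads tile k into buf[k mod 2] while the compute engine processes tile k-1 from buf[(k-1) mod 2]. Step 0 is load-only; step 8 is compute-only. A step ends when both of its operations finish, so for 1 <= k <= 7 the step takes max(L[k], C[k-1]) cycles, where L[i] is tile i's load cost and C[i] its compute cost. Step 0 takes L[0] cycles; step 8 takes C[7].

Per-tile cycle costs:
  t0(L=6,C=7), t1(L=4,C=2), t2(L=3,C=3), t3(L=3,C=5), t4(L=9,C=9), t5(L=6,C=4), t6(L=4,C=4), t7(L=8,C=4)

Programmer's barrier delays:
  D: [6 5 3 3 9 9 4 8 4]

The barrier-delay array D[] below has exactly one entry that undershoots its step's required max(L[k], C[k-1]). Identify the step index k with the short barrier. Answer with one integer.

k=0 barrier L[0]=6→6c, D[0]=6 ok
k=1 barrier max(L[1]=4,C[0]=7)→7c, D[1]=5 SHORT
k=2 barrier max(L[2]=3,C[1]=2)→3c, D[2]=3 ok
k=3 barrier max(L[3]=3,C[2]=3)→3c, D[3]=3 ok
k=4 barrier max(L[4]=9,C[3]=5)→9c, D[4]=9 ok
k=5 barrier max(L[5]=6,C[4]=9)→9c, D[5]=9 ok
k=6 barrier max(L[6]=4,C[5]=4)→4c, D[6]=4 ok
k=7 barrier max(L[7]=8,C[6]=4)→8c, D[7]=8 ok
k=8 barrier C[7]=4→4c, D[8]=4 ok

hazard at step 1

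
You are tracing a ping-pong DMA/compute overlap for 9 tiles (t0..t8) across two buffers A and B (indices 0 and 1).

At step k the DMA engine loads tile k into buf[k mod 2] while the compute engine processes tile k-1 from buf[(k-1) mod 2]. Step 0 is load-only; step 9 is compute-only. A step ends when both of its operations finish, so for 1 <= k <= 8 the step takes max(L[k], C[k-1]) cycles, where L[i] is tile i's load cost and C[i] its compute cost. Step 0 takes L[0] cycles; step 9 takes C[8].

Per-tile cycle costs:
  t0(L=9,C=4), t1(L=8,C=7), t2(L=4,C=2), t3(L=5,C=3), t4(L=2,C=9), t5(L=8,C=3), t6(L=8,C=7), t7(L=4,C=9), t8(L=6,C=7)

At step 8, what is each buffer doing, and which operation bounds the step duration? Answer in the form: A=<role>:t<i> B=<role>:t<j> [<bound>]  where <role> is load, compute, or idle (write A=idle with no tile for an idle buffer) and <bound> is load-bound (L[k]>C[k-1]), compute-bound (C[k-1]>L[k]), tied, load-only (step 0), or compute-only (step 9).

k=0 load=t0/9c comp=- wait=9 total=9
k=1 load=t1/8c comp=t0/4c wait=8 total=17
k=2 load=t2/4c comp=t1/7c wait=7 total=24
k=3 load=t3/5c comp=t2/2c wait=5 total=29
k=4 load=t4/2c comp=t3/3c wait=3 total=32
k=5 load=t5/8c comp=t4/9c wait=9 total=41
k=6 load=t6/8c comp=t5/3c wait=8 total=49
k=7 load=t7/4c comp=t6/7c wait=7 total=56
k=8 load=t8/6c comp=t7/9c wait=9 total=65
k=9 load=- comp=t8/7c wait=7 total=72

step 8: A=load:t8 B=compute:t7 [compute-bound]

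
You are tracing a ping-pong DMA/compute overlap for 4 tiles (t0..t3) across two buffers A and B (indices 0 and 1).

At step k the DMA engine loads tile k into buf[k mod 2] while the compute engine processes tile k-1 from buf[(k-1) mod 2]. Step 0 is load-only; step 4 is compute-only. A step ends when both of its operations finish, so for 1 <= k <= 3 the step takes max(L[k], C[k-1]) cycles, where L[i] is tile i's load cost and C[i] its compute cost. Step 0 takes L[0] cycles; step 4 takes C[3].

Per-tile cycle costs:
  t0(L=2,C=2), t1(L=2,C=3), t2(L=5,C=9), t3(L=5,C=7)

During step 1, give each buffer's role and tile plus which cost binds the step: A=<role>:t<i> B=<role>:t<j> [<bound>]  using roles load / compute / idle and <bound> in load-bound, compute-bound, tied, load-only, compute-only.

  0. 2=2c; end=2; A:t0 B:-
  1. max(2,2)=2c; end=4; A:t0 B:t1
  2. max(5,3)=5c; end=9; A:t2 B:t1
  3. max(5,9)=9c; end=18; A:t2 B:t3
  4. 7=7c; end=25; A:t2 B:t3

step 1: A=compute:t0 B=load:t1 [tied]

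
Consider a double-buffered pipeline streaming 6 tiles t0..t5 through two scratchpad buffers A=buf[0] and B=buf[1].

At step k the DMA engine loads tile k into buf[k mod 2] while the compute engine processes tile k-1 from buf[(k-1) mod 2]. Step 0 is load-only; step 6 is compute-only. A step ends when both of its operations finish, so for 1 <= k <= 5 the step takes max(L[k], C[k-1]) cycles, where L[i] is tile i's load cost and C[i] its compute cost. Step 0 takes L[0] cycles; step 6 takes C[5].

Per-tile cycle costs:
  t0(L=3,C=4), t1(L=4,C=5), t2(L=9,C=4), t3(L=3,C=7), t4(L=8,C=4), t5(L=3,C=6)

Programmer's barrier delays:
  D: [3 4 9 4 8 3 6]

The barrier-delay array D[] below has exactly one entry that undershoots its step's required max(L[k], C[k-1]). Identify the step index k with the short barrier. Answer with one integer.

k=0 barrier L[0]=3→3c, D[0]=3 ok
k=1 barrier max(L[1]=4,C[0]=4)→4c, D[1]=4 ok
k=2 barrier max(L[2]=9,C[1]=5)→9c, D[2]=9 ok
k=3 barrier max(L[3]=3,C[2]=4)→4c, D[3]=4 ok
k=4 barrier max(L[4]=8,C[3]=7)→8c, D[4]=8 ok
k=5 barrier max(L[5]=3,C[4]=4)→4c, D[5]=3 SHORT
k=6 barrier C[5]=6→6c, D[6]=6 ok

hazard at step 5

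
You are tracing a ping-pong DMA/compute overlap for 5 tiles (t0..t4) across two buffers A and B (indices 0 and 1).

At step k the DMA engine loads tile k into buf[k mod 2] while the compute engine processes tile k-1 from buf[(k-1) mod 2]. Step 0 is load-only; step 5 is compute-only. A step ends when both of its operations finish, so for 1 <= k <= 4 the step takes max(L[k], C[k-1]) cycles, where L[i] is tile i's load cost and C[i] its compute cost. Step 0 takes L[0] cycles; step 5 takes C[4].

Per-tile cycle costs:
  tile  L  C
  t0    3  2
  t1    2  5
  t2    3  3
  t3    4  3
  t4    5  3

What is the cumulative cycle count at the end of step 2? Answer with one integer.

end_cycle[2] = 10

k=0 load=t0/3c comp=- wait=3 total=3
k=1 load=t1/2c comp=t0/2c wait=2 total=5
k=2 load=t2/3c comp=t1/5c wait=5 total=10
k=3 load=t3/4c comp=t2/3c wait=4 total=14
k=4 load=t4/5c comp=t3/3c wait=5 total=19
k=5 load=- comp=t4/3c wait=3 total=22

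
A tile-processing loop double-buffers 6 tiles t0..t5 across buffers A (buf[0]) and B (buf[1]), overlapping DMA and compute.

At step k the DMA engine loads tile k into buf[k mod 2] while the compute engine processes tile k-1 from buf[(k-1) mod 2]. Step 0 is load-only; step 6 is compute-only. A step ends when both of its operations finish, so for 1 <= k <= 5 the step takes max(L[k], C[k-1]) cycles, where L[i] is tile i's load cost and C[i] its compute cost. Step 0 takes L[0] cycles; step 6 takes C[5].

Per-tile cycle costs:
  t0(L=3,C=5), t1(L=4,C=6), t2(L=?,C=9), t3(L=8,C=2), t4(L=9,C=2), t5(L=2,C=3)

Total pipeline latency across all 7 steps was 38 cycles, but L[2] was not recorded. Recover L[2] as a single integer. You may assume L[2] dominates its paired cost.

L[2] = 7

step 0 | dur = L[0]=3 = 3
step 1 | dur = max(L[1]=4, C[0]=5) = 5
step 2 | dur = max(L[2]=?, C[1]=6) = L[2]  (unknown; binding)
step 3 | dur = max(L[3]=8, C[2]=9) = 9
step 4 | dur = max(L[4]=9, C[3]=2) = 9
step 5 | dur = max(L[5]=2, C[4]=2) = 2
step 6 | dur = C[5]=3 = 3
sum of known step durations = 31
dur[2] = total - known = 38 - 31 = 7
L[2] is the binding max in step 2, so L[2] = dur[2] = 7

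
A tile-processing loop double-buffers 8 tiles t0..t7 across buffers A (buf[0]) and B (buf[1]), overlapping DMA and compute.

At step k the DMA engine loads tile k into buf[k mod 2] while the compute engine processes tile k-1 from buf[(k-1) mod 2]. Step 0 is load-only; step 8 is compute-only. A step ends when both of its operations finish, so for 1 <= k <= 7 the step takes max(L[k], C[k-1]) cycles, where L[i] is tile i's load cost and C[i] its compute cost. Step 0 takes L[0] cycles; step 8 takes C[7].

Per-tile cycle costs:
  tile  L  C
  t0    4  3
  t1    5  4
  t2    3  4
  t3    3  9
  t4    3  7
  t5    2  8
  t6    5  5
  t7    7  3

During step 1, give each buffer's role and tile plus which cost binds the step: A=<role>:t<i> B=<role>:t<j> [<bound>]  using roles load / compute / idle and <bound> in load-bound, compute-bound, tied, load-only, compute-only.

step 1: A=compute:t0 B=load:t1 [load-bound]

k=0 load=t0/4c comp=- wait=4 total=4
k=1 load=t1/5c comp=t0/3c wait=5 total=9
k=2 load=t2/3c comp=t1/4c wait=4 total=13
k=3 load=t3/3c comp=t2/4c wait=4 total=17
k=4 load=t4/3c comp=t3/9c wait=9 total=26
k=5 load=t5/2c comp=t4/7c wait=7 total=33
k=6 load=t6/5c comp=t5/8c wait=8 total=41
k=7 load=t7/7c comp=t6/5c wait=7 total=48
k=8 load=- comp=t7/3c wait=3 total=51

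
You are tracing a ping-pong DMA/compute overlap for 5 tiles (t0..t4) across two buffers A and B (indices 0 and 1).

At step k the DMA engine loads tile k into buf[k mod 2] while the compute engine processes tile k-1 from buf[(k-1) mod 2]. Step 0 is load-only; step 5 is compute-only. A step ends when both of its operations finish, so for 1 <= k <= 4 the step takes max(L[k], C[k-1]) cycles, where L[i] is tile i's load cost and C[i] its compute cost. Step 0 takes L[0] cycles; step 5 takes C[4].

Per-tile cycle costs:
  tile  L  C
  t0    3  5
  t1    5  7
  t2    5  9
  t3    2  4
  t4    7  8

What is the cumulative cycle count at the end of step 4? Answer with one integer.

k=0 load=t0/3c comp=- wait=3 total=3
k=1 load=t1/5c comp=t0/5c wait=5 total=8
k=2 load=t2/5c comp=t1/7c wait=7 total=15
k=3 load=t3/2c comp=t2/9c wait=9 total=24
k=4 load=t4/7c comp=t3/4c wait=7 total=31
k=5 load=- comp=t4/8c wait=8 total=39

end_cycle[4] = 31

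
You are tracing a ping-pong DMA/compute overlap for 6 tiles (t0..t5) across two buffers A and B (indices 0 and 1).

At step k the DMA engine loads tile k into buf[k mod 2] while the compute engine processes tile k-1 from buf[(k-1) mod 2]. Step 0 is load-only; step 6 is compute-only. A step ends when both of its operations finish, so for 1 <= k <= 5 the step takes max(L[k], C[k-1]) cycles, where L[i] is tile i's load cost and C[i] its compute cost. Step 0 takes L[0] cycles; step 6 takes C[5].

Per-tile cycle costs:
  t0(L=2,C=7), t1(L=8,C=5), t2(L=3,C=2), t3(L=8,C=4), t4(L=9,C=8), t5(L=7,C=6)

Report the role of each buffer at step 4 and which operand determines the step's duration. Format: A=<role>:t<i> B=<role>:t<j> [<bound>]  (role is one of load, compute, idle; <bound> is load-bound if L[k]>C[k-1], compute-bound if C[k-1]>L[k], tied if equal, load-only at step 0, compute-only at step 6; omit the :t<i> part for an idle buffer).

  0. 2=2c; end=2; A:t0 B:-
  1. max(8,7)=8c; end=10; A:t0 B:t1
  2. max(3,5)=5c; end=15; A:t2 B:t1
  3. max(8,2)=8c; end=23; A:t2 B:t3
  4. max(9,4)=9c; end=32; A:t4 B:t3
  5. max(7,8)=8c; end=40; A:t4 B:t5
  6. 6=6c; end=46; A:t4 B:t5

step 4: A=load:t4 B=compute:t3 [load-bound]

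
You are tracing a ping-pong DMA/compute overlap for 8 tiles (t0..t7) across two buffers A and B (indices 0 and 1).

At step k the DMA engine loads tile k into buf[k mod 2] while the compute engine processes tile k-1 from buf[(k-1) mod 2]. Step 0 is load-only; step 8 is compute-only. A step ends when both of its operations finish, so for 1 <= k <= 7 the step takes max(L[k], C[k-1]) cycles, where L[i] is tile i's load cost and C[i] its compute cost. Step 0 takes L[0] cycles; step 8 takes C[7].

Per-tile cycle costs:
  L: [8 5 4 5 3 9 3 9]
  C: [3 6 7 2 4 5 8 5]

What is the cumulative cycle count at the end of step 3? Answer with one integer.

end_cycle[3] = 26

k=0 load=t0/8c comp=- wait=8 total=8
k=1 load=t1/5c comp=t0/3c wait=5 total=13
k=2 load=t2/4c comp=t1/6c wait=6 total=19
k=3 load=t3/5c comp=t2/7c wait=7 total=26
k=4 load=t4/3c comp=t3/2c wait=3 total=29
k=5 load=t5/9c comp=t4/4c wait=9 total=38
k=6 load=t6/3c comp=t5/5c wait=5 total=43
k=7 load=t7/9c comp=t6/8c wait=9 total=52
k=8 load=- comp=t7/5c wait=5 total=57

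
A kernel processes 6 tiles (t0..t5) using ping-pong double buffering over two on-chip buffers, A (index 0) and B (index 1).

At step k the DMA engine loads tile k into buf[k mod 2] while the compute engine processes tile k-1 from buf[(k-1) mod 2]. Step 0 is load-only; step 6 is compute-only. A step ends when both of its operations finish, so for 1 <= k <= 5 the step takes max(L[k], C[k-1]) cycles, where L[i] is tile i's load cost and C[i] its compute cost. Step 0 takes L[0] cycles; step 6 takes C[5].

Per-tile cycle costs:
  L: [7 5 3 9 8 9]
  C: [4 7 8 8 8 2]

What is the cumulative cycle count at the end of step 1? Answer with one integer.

step 0: L[0]=7 → dur=7, Σ=7 | A=load:t0 B=idle [load-only]
step 1: L[1]=5 C[0]=4 → dur=5, Σ=12 | A=compute:t0 B=load:t1 [load-bound]
step 2: L[2]=3 C[1]=7 → dur=7, Σ=19 | A=load:t2 B=compute:t1 [compute-bound]
step 3: L[3]=9 C[2]=8 → dur=9, Σ=28 | A=compute:t2 B=load:t3 [load-bound]
step 4: L[4]=8 C[3]=8 → dur=8, Σ=36 | A=load:t4 B=compute:t3 [tied]
step 5: L[5]=9 C[4]=8 → dur=9, Σ=45 | A=compute:t4 B=load:t5 [load-bound]
step 6: C[5]=2 → dur=2, Σ=47 | A=idle B=compute:t5 [compute-only]

end_cycle[1] = 12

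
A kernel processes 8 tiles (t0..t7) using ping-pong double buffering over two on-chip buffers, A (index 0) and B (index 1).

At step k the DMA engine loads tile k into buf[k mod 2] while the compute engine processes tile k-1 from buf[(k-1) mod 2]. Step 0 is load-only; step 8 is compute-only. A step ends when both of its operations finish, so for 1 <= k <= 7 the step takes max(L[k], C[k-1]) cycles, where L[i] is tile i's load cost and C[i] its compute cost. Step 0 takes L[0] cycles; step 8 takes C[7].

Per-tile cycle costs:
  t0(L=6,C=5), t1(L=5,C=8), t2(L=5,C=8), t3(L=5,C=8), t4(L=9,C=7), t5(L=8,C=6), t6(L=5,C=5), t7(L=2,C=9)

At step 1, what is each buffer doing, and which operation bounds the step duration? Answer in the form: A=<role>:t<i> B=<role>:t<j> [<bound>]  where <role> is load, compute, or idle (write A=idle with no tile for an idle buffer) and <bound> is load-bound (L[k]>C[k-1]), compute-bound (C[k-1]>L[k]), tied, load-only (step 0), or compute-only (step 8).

step 1: A=compute:t0 B=load:t1 [tied]

step 0: L[0]=6 → dur=6, Σ=6 | A=load:t0 B=idle [load-only]
step 1: L[1]=5 C[0]=5 → dur=5, Σ=11 | A=compute:t0 B=load:t1 [tied]
step 2: L[2]=5 C[1]=8 → dur=8, Σ=19 | A=load:t2 B=compute:t1 [compute-bound]
step 3: L[3]=5 C[2]=8 → dur=8, Σ=27 | A=compute:t2 B=load:t3 [compute-bound]
step 4: L[4]=9 C[3]=8 → dur=9, Σ=36 | A=load:t4 B=compute:t3 [load-bound]
step 5: L[5]=8 C[4]=7 → dur=8, Σ=44 | A=compute:t4 B=load:t5 [load-bound]
step 6: L[6]=5 C[5]=6 → dur=6, Σ=50 | A=load:t6 B=compute:t5 [compute-bound]
step 7: L[7]=2 C[6]=5 → dur=5, Σ=55 | A=compute:t6 B=load:t7 [compute-bound]
step 8: C[7]=9 → dur=9, Σ=64 | A=idle B=compute:t7 [compute-only]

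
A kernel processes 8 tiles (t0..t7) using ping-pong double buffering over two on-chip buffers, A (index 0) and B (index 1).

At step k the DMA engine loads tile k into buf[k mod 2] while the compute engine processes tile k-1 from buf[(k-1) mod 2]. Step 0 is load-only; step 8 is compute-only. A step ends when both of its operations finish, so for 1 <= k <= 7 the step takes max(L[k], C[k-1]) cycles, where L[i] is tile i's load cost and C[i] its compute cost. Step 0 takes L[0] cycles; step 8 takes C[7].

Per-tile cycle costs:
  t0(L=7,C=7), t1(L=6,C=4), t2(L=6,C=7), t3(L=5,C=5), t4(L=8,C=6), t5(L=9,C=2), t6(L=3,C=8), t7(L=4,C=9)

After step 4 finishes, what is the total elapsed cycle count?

  0. 7=7c; end=7; A:t0 B:-
  1. max(6,7)=7c; end=14; A:t0 B:t1
  2. max(6,4)=6c; end=20; A:t2 B:t1
  3. max(5,7)=7c; end=27; A:t2 B:t3
  4. max(8,5)=8c; end=35; A:t4 B:t3
  5. max(9,6)=9c; end=44; A:t4 B:t5
  6. max(3,2)=3c; end=47; A:t6 B:t5
  7. max(4,8)=8c; end=55; A:t6 B:t7
  8. 9=9c; end=64; A:t6 B:t7

end_cycle[4] = 35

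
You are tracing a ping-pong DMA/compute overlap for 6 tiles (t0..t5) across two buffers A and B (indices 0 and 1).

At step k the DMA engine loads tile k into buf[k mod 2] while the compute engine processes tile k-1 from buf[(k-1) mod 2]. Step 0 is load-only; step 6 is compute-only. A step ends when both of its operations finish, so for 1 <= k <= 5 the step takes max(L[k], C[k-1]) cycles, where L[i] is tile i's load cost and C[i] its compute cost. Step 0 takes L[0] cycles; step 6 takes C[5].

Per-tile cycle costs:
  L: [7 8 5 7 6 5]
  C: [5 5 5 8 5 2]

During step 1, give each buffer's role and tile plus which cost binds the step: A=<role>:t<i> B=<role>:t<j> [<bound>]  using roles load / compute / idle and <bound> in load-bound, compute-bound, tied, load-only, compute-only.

  0. 7=7c; end=7; A:t0 B:-
  1. max(8,5)=8c; end=15; A:t0 B:t1
  2. max(5,5)=5c; end=20; A:t2 B:t1
  3. max(7,5)=7c; end=27; A:t2 B:t3
  4. max(6,8)=8c; end=35; A:t4 B:t3
  5. max(5,5)=5c; end=40; A:t4 B:t5
  6. 2=2c; end=42; A:t4 B:t5

step 1: A=compute:t0 B=load:t1 [load-bound]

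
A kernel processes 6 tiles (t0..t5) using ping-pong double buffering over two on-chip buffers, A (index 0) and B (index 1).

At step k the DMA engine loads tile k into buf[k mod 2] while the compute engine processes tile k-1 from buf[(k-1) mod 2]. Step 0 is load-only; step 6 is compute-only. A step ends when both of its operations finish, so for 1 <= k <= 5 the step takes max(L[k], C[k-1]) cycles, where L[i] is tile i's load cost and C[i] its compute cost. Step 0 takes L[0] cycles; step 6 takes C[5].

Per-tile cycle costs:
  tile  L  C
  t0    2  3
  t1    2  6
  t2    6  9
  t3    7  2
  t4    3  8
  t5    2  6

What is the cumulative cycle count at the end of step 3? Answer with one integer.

end_cycle[3] = 20

k=0 load=t0/2c comp=- wait=2 total=2
k=1 load=t1/2c comp=t0/3c wait=3 total=5
k=2 load=t2/6c comp=t1/6c wait=6 total=11
k=3 load=t3/7c comp=t2/9c wait=9 total=20
k=4 load=t4/3c comp=t3/2c wait=3 total=23
k=5 load=t5/2c comp=t4/8c wait=8 total=31
k=6 load=- comp=t5/6c wait=6 total=37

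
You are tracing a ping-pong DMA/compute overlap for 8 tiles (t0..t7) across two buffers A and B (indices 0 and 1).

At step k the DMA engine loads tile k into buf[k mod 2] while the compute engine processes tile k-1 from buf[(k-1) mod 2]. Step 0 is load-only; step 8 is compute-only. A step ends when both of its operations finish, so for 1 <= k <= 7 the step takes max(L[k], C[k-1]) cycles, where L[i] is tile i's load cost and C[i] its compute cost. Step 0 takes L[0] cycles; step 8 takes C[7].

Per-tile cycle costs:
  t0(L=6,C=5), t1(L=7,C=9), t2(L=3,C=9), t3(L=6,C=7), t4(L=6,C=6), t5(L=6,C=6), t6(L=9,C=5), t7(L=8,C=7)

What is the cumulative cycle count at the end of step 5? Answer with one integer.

[0] DMA t0→A (6c) ∥ CU idle ⇒ 6c, clock 6
[1] DMA t1→B (7c) ∥ CU A:t0 (5c) ⇒ 7c, clock 13
[2] DMA t2→A (3c) ∥ CU B:t1 (9c) ⇒ 9c, clock 22
[3] DMA t3→B (6c) ∥ CU A:t2 (9c) ⇒ 9c, clock 31
[4] DMA t4→A (6c) ∥ CU B:t3 (7c) ⇒ 7c, clock 38
[5] DMA t5→B (6c) ∥ CU A:t4 (6c) ⇒ 6c, clock 44
[6] DMA t6→A (9c) ∥ CU B:t5 (6c) ⇒ 9c, clock 53
[7] DMA t7→B (8c) ∥ CU A:t6 (5c) ⇒ 8c, clock 61
[8] DMA idle ∥ CU B:t7 (7c) ⇒ 7c, clock 68

end_cycle[5] = 44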